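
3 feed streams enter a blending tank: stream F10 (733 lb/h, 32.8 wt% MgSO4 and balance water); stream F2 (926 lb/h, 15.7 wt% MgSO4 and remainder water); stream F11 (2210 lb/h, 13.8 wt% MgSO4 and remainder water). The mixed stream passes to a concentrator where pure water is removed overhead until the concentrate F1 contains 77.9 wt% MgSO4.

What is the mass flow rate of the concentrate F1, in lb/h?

886.8 lb/h

MgSO4 entering = 733×0.328 + 926×0.157 + 2210×0.138 = 690.79 lb/h.
All MgSO4 reports to F1, so F1 = 690.79/0.779 = 886.76 lb/h.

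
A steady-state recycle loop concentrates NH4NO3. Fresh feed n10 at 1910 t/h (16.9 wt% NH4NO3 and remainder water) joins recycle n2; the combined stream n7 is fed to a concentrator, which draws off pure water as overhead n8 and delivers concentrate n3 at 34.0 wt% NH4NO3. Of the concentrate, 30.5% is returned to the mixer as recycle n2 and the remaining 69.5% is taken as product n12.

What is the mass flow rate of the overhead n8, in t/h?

960.6 t/h

Overall NH4NO3 balance (none leaves overhead): NH4NO3 in fresh feed = NH4NO3 in product, i.e. 1910×0.169 = (1−0.305)·n3·0.340.
n3 = 322.79/(0.340×0.695) = 1366 t/h.
Recycle n2 = 0.305×1366 = 416.64 t/h.
Combined feed n7 = 1910 + 416.64 = 2326.6 t/h.
Overhead n8 = n7 − n3 = 2326.6 − 1366 = 960.62 t/h.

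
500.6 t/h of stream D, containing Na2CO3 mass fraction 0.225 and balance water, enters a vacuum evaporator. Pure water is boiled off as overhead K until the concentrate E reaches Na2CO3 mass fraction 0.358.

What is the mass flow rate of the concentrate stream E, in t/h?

Na2CO3 is conserved: 500.6×0.225 = 112.64 t/h all reports to the concentrate.
Concentrate = 112.64/(target fraction) = 314.62 t/h.

314.6 t/h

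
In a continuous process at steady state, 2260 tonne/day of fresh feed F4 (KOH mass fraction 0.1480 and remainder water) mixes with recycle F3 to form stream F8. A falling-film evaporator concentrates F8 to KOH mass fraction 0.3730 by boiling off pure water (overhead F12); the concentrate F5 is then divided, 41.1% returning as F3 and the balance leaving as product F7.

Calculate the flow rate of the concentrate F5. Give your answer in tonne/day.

Overall KOH balance (none leaves overhead): KOH in fresh feed = KOH in product, i.e. 2260×0.148 = (1−0.411)·F5·0.373.
F5 = 334.48/(0.373×0.589) = 1522.5 tonne/day.

1522 tonne/day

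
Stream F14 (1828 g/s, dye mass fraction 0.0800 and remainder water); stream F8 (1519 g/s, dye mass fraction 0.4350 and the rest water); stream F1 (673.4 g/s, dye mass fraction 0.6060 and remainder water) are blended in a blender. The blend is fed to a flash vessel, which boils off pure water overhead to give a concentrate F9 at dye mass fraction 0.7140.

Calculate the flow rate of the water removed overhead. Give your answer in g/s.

dye entering = 1828×0.080 + 1519×0.435 + 673.4×0.606 = 1215.1 g/s.
All dye reports to F9, so F9 = 1215.1/0.714 = 1701.8 g/s.
Total feed = 4020.4 g/s; overhead = 4020.4 − 1701.8 = 2318.6 g/s.

2319 g/s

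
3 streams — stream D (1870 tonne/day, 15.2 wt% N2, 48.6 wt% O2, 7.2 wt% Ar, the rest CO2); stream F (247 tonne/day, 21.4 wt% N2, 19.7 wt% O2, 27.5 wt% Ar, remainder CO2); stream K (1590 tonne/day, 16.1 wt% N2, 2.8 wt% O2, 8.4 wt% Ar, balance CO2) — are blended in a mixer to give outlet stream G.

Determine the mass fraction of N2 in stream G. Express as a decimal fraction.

Total flow out = 1870 + 247 + 1590 = 3707 tonne/day.
N2 in = 1870×0.152 + 247×0.214 + 1590×0.161 = 593.09 tonne/day.
N2 mass fraction in G = 593.09/3707 = 0.1600.

0.1600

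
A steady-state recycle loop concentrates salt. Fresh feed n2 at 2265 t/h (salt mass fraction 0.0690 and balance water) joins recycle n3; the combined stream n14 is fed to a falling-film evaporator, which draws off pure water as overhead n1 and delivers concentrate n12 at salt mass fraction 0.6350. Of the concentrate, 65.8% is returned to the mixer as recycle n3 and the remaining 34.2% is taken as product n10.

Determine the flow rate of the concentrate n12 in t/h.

719.6 t/h

Overall salt balance (none leaves overhead): salt in fresh feed = salt in product, i.e. 2265×0.069 = (1−0.658)·n12·0.635.
n12 = 156.29/(0.635×0.342) = 719.64 t/h.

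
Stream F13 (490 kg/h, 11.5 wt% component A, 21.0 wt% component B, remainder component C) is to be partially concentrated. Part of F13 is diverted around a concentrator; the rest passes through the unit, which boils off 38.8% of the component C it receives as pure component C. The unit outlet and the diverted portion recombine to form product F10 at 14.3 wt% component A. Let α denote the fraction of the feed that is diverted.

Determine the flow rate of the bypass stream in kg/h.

123.7 kg/h

All 490×0.115 = 56.35 kg/h of component A reaches F10, so F10 = 56.35/0.143 = 394.06 kg/h and vapour = 95.944 kg/h.
The evaporator receives (1−α)·490 of feed at 0.675 component C and removes 0.388 of that component C:
0.388×0.675×(1−α)×490 = 95.944
(1−α) = 95.944/128.33 = 0.7476;  α = 0.2524.
Bypass flow = 0.2524×490 = 123.66 kg/h.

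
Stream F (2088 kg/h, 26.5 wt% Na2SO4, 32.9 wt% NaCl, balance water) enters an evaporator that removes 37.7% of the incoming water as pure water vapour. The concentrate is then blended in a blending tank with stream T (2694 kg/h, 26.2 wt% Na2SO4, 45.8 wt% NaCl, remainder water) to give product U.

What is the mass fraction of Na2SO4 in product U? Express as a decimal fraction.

Vapour removed = 0.377×0.406×2088 = 319.59 kg/h; concentrate = 1768.4 kg/h.
Na2SO4 reaching the mixer = 553.32 (from concentrate) + 2694×0.262 = 1259.1 kg/h.
Product flow = 1768.4 + 2694 = 4462.4 kg/h; Na2SO4 fraction = 0.2822.

0.2822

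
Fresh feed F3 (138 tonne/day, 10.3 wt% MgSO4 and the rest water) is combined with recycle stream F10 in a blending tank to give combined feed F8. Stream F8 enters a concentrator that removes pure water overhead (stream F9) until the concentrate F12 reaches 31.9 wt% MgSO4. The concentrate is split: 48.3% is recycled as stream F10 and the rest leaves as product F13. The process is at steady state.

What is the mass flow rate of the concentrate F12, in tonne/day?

Overall MgSO4 balance (none leaves overhead): MgSO4 in fresh feed = MgSO4 in product, i.e. 138×0.103 = (1−0.483)·F12·0.319.
F12 = 14.214/(0.319×0.517) = 86.186 tonne/day.

86.19 tonne/day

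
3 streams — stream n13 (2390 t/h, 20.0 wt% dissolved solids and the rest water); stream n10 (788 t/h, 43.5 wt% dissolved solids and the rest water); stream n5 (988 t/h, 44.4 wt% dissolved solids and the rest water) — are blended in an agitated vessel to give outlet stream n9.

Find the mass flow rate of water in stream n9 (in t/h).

2907 t/h

water out = water in = 2390×0.800 + 788×0.565 + 988×0.556 = 2906.5 t/h.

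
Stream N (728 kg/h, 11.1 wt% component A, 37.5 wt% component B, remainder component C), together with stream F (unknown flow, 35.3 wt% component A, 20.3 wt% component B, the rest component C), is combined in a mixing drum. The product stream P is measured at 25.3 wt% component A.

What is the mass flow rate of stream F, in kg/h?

1034 kg/h

Let F be the unknown flow. Total out = 728 + F.
component A balance: 80.808 + 0.353·F = 0.253·(728 + F)
(0.353 − 0.253)·F = 0.253×728 − 80.808 = 103.38
F = 103.38 / 0.100 = 1033.8 kg/h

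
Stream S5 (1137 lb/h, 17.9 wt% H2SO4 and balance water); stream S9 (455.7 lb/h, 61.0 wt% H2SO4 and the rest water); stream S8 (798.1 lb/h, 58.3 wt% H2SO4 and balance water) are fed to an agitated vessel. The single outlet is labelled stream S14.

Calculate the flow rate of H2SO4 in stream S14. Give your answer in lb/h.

H2SO4 out = H2SO4 in = 1137×0.179 + 455.7×0.610 + 798.1×0.583 = 946.79 lb/h.

946.8 lb/h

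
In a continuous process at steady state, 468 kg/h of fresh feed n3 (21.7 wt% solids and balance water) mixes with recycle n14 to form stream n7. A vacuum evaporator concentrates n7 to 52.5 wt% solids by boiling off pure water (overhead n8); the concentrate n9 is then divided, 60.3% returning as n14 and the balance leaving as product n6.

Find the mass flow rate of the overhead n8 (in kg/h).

Overall solids balance (none leaves overhead): solids in fresh feed = solids in product, i.e. 468×0.217 = (1−0.603)·n9·0.525.
n9 = 101.56/(0.525×0.397) = 487.25 kg/h.
Recycle n14 = 0.603×487.25 = 293.81 kg/h.
Combined feed n7 = 468 + 293.81 = 761.81 kg/h.
Overhead n8 = n7 − n9 = 761.81 − 487.25 = 274.56 kg/h.

274.6 kg/h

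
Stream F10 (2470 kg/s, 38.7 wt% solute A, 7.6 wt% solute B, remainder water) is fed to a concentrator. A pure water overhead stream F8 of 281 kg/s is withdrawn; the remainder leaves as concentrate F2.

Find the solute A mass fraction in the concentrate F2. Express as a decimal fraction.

0.437

solute A is not removed: 2470×0.387 = 955.89 kg/s of solute A enters F2.
Concentrate = 2470 − 281 = 2189 kg/s.
Mass fraction = 955.89/2189 = 0.437.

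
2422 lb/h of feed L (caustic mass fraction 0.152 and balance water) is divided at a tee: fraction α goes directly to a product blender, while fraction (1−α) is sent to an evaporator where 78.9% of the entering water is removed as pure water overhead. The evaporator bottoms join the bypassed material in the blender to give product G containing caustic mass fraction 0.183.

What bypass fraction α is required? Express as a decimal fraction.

0.747

All 2422×0.152 = 368.14 lb/h of caustic reaches G, so G = 368.14/0.183 = 2011.7 lb/h and vapour = 410.28 lb/h.
The evaporator receives (1−α)·2422 of feed at 0.848 water and removes 0.789 of that water:
0.789×0.848×(1−α)×2422 = 410.28
(1−α) = 410.28/1620.5 = 0.2532;  α = 0.7468.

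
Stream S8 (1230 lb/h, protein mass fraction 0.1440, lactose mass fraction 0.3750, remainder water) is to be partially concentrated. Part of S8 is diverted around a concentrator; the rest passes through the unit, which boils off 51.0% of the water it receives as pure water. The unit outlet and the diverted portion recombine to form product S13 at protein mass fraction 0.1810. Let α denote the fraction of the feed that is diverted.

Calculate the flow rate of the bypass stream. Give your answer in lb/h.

205 lb/h

All 1230×0.144 = 177.12 lb/h of protein reaches S13, so S13 = 177.12/0.181 = 978.56 lb/h and vapour = 251.44 lb/h.
The evaporator receives (1−α)·1230 of feed at 0.481 water and removes 0.510 of that water:
0.510×0.481×(1−α)×1230 = 251.44
(1−α) = 251.44/301.73 = 0.8333;  α = 0.1667.
Bypass flow = 0.1667×1230 = 205.03 lb/h.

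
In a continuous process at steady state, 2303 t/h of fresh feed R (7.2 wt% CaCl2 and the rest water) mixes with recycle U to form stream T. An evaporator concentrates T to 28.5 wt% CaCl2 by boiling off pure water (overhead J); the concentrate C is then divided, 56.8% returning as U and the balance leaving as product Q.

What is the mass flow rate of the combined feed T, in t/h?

Overall CaCl2 balance (none leaves overhead): CaCl2 in fresh feed = CaCl2 in product, i.e. 2303×0.072 = (1−0.568)·C·0.285.
C = 165.82/(0.285×0.432) = 1346.8 t/h.
Recycle U = 0.568×1346.8 = 764.97 t/h.
Combined feed T = 2303 + 764.97 = 3068 t/h.

3068 t/h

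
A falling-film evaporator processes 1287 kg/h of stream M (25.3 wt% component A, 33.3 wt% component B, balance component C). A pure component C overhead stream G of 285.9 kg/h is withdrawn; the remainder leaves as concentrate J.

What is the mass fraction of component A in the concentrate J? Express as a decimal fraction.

0.325

component A is not removed: 1287×0.253 = 325.61 kg/h of component A enters J.
Concentrate = 1287 − 285.9 = 1001.1 kg/h.
Mass fraction = 325.61/1001.1 = 0.325.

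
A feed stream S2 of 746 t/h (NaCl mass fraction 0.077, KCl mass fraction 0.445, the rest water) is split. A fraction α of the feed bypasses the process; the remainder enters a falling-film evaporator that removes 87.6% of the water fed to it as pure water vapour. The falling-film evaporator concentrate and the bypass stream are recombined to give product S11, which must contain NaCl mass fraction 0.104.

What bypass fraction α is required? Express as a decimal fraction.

0.380

All 746×0.077 = 57.442 t/h of NaCl reaches S11, so S11 = 57.442/0.104 = 552.33 t/h and vapour = 193.67 t/h.
The evaporator receives (1−α)·746 of feed at 0.478 water and removes 0.876 of that water:
0.876×0.478×(1−α)×746 = 193.67
(1−α) = 193.67/312.37 = 0.6200;  α = 0.3800.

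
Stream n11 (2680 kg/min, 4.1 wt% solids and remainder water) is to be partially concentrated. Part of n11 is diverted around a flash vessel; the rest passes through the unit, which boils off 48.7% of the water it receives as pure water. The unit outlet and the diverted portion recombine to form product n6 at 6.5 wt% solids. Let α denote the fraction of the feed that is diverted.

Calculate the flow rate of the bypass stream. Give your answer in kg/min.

561.2 kg/min

All 2680×0.041 = 109.88 kg/min of solids reaches n6, so n6 = 109.88/0.065 = 1690.5 kg/min and vapour = 989.54 kg/min.
The evaporator receives (1−α)·2680 of feed at 0.959 water and removes 0.487 of that water:
0.487×0.959×(1−α)×2680 = 989.54
(1−α) = 989.54/1251.6 = 0.7906;  α = 0.2094.
Bypass flow = 0.2094×2680 = 561.22 kg/min.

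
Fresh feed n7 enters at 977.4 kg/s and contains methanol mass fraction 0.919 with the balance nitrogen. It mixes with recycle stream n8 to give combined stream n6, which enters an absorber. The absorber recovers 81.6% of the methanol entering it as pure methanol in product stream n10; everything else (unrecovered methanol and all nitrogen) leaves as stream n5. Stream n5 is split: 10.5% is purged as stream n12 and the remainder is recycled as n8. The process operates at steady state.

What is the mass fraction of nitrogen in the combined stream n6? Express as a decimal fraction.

nitrogen enters only via n7 and leaves only via the purge: 977.4×0.081 = 0.105×(nitrogen in n5), and the absorber passes all nitrogen, so nitrogen in n6 = nitrogen in n5 = 753.99 kg/s.
methanol in n6: m_A = 977.4×0.919 + (1−0.105)·(1−0.816)·m_A, so m_A = 898.23/0.8353 = 1075.3 kg/s.
n6 = 1075.3 + 753.99 = 1829.3 kg/s.
nitrogen fraction in n6 = 753.99/1829.3 = 0.412.

0.412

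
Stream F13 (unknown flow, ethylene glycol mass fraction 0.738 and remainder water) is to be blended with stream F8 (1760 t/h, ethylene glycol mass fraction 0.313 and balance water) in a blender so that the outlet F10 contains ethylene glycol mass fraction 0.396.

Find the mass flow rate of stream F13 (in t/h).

Let F13 be the unknown flow. Total out = 1760 + F13.
ethylene glycol balance: 550.88 + 0.738·F13 = 0.396·(1760 + F13)
(0.738 − 0.396)·F13 = 0.396×1760 − 550.88 = 146.08
F13 = 146.08 / 0.342 = 427.13 t/h

427.1 t/h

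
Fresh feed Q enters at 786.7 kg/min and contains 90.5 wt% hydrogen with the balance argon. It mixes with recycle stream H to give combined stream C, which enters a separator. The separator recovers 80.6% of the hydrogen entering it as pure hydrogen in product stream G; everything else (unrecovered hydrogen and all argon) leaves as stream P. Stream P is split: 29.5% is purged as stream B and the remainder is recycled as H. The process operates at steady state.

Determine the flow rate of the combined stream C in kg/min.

1078 kg/min

argon enters only via Q and leaves only via the purge: 786.7×0.095 = 0.295×(argon in P), and the separator passes all argon, so argon in C = argon in P = 253.34 kg/min.
hydrogen in C: m_A = 786.7×0.905 + (1−0.295)·(1−0.806)·m_A, so m_A = 711.96/0.8632 = 824.77 kg/min.
C = 824.77 + 253.34 = 1078.1 kg/min.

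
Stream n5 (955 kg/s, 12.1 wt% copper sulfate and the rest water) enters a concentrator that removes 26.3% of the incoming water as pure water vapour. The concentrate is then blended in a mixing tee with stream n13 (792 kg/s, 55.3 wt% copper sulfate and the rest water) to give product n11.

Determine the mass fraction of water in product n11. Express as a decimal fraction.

0.6373

Vapour removed = 0.263×0.879×955 = 220.77 kg/s; concentrate = 734.23 kg/s.
water reaching the mixer = 618.67 (from concentrate) + 792×0.447 = 972.69 kg/s.
Product flow = 734.23 + 792 = 1526.2 kg/s; water fraction = 0.6373.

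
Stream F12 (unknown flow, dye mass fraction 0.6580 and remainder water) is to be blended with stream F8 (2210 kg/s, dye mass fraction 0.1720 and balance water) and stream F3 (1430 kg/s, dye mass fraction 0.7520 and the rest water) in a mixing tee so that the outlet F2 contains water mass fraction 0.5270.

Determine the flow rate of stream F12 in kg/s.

Let F12 be the unknown flow. Total out = 3640 + F12.
water balance: 2184.5 + 0.342·F12 = 0.527·(3640 + F12)
(0.342 − 0.527)·F12 = 0.527×3640 − 2184.5 = -266.24
F12 = -266.24 / -0.185 = 1439.1 kg/s

1439 kg/s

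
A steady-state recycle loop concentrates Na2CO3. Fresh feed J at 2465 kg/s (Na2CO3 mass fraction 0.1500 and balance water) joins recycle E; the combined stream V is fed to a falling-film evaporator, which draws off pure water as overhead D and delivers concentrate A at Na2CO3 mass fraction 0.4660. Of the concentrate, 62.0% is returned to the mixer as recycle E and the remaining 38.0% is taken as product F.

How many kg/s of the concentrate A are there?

2088 kg/s

Overall Na2CO3 balance (none leaves overhead): Na2CO3 in fresh feed = Na2CO3 in product, i.e. 2465×0.150 = (1−0.620)·A·0.466.
A = 369.75/(0.466×0.380) = 2088 kg/s.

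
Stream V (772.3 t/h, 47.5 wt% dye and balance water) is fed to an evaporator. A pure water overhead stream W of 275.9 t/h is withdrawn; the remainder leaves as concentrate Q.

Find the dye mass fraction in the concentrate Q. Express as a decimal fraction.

0.739

dye is not removed: 772.3×0.475 = 366.84 t/h of dye enters Q.
Concentrate = 772.3 − 275.9 = 496.4 t/h.
Mass fraction = 366.84/496.4 = 0.739.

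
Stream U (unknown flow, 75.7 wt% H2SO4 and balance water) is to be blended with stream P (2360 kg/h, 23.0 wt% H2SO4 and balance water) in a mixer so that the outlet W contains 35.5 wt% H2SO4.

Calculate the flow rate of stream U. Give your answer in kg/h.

733.8 kg/h

Let U be the unknown flow. Total out = 2360 + U.
H2SO4 balance: 542.8 + 0.757·U = 0.355·(2360 + U)
(0.757 − 0.355)·U = 0.355×2360 − 542.8 = 295
U = 295 / 0.402 = 733.83 kg/h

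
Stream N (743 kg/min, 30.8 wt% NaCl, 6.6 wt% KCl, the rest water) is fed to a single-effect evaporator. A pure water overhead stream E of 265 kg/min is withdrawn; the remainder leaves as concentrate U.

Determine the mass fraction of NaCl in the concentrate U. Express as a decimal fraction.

0.479

NaCl is not removed: 743×0.308 = 228.84 kg/min of NaCl enters U.
Concentrate = 743 − 265 = 478 kg/min.
Mass fraction = 228.84/478 = 0.479.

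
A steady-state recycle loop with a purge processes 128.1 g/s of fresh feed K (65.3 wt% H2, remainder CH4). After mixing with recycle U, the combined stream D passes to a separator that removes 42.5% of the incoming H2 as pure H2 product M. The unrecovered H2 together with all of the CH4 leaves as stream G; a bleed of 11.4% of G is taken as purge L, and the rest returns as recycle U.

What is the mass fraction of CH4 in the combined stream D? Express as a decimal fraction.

CH4 enters only via K and leaves only via the purge: 128.1×0.347 = 0.114×(CH4 in G), and the separator passes all CH4, so CH4 in D = CH4 in G = 389.92 g/s.
H2 in D: m_A = 128.1×0.653 + (1−0.114)·(1−0.425)·m_A, so m_A = 83.649/0.4906 = 170.52 g/s.
D = 170.52 + 389.92 = 560.44 g/s.
CH4 fraction in D = 389.92/560.44 = 0.696.

0.696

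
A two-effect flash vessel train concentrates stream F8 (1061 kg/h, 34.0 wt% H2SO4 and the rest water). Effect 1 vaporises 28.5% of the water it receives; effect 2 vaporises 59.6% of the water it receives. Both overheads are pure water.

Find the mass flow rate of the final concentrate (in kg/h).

water in feed = 1061×0.660 = 700.26 kg/h.
After stage 1: water left = (1−0.285)×700.26 = 500.69; stream total = 861.43 kg/h.
After stage 2: water left = (1−0.596)×500.69 = 202.28; final concentrate = 563.02 kg/h.

563 kg/h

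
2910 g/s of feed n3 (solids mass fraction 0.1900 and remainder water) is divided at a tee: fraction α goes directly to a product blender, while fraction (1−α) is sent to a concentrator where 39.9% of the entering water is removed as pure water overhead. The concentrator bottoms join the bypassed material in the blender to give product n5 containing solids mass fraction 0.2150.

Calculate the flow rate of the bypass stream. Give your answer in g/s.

All 2910×0.190 = 552.9 g/s of solids reaches n5, so n5 = 552.9/0.215 = 2571.6 g/s and vapour = 338.37 g/s.
The evaporator receives (1−α)·2910 of feed at 0.810 water and removes 0.399 of that water:
0.399×0.810×(1−α)×2910 = 338.37
(1−α) = 338.37/940.48 = 0.3598;  α = 0.6402.
Bypass flow = 0.6402×2910 = 1863 g/s.

1863 g/s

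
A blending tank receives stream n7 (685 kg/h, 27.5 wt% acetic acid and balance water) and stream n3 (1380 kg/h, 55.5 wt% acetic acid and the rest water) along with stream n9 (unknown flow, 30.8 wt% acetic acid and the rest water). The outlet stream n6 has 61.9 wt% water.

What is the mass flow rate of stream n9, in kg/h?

2295 kg/h

Let n9 be the unknown flow. Total out = 2065 + n9.
water balance: 1110.7 + 0.692·n9 = 0.619·(2065 + n9)
(0.692 − 0.619)·n9 = 0.619×2065 − 1110.7 = 167.51
n9 = 167.51 / 0.073 = 2294.7 kg/h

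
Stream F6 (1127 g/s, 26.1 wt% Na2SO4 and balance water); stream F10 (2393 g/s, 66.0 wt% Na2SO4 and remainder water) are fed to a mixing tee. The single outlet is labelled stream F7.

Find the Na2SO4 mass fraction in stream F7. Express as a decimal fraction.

0.532

Total flow out = 1127 + 2393 = 3520 g/s.
Na2SO4 in = 1127×0.261 + 2393×0.660 = 1873.5 g/s.
Na2SO4 mass fraction in F7 = 1873.5/3520 = 0.532.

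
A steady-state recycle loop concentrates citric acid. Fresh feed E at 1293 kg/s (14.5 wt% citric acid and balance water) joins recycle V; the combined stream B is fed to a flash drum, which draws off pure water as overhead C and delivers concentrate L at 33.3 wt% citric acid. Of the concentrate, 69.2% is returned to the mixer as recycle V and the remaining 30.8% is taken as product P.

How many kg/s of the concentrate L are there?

Overall citric acid balance (none leaves overhead): citric acid in fresh feed = citric acid in product, i.e. 1293×0.145 = (1−0.692)·L·0.333.
L = 187.48/(0.333×0.308) = 1828 kg/s.

1828 kg/s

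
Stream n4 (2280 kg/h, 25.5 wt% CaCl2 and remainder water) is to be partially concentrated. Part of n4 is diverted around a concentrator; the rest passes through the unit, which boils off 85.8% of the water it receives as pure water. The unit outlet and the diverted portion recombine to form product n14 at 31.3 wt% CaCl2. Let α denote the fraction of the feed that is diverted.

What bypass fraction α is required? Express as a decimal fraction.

0.710

All 2280×0.255 = 581.4 kg/h of CaCl2 reaches n14, so n14 = 581.4/0.313 = 1857.5 kg/h and vapour = 422.49 kg/h.
The evaporator receives (1−α)·2280 of feed at 0.745 water and removes 0.858 of that water:
0.858×0.745×(1−α)×2280 = 422.49
(1−α) = 422.49/1457.4 = 0.2899;  α = 0.7101.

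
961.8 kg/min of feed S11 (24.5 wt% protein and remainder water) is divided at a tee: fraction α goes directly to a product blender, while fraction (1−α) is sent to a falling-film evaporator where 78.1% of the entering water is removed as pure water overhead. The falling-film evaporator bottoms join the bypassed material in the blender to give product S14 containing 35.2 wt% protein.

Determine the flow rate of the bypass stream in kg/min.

All 961.8×0.245 = 235.64 kg/min of protein reaches S14, so S14 = 235.64/0.352 = 669.43 kg/min and vapour = 292.37 kg/min.
The evaporator receives (1−α)·961.8 of feed at 0.755 water and removes 0.781 of that water:
0.781×0.755×(1−α)×961.8 = 292.37
(1−α) = 292.37/567.13 = 0.5155;  α = 0.4845.
Bypass flow = 0.4845×961.8 = 465.98 kg/min.

466 kg/min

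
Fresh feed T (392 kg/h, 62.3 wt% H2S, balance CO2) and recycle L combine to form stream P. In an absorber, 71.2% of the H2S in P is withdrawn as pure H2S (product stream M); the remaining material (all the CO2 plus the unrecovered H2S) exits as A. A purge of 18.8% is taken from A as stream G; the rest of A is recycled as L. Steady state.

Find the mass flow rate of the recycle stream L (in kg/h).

712.8 kg/h

CO2 enters only via T and leaves only via the purge: 392×0.377 = 0.188×(CO2 in A), and the absorber passes all CO2, so CO2 in P = CO2 in A = 786.09 kg/h.
H2S in P: m_A = 392×0.623 + (1−0.188)·(1−0.712)·m_A, so m_A = 244.22/0.7661 = 318.76 kg/h.
A = (1−0.712)×318.76 + 786.09 = 877.89 kg/h.
Recycle L = (1−0.188)×877.89 = 712.85 kg/h.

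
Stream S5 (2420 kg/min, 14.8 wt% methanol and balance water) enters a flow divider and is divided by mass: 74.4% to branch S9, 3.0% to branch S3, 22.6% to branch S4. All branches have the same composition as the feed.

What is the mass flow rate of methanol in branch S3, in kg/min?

10.74 kg/min

Branch S3 total = 0.030×2420 = 72.6 kg/min.
methanol in S3 = 0.148×72.6 = 10.745 kg/min.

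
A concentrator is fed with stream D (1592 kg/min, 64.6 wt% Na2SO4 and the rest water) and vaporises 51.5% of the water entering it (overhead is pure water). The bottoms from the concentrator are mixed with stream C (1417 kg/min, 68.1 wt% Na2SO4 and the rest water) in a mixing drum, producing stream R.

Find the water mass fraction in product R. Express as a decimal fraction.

Vapour removed = 0.515×0.354×1592 = 290.24 kg/min; concentrate = 1301.8 kg/min.
water reaching the mixer = 273.33 (from concentrate) + 1417×0.319 = 725.35 kg/min.
Product flow = 1301.8 + 1417 = 2718.8 kg/min; water fraction = 0.267.

0.267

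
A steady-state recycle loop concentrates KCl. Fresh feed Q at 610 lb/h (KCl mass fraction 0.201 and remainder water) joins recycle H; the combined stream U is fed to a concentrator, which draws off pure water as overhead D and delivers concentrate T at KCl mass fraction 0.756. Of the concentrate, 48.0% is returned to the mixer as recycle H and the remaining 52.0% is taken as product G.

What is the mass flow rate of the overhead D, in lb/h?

Overall KCl balance (none leaves overhead): KCl in fresh feed = KCl in product, i.e. 610×0.201 = (1−0.480)·T·0.756.
T = 122.61/(0.756×0.520) = 311.89 lb/h.
Recycle H = 0.480×311.89 = 149.71 lb/h.
Combined feed U = 610 + 149.71 = 759.71 lb/h.
Overhead D = U − T = 759.71 − 311.89 = 447.82 lb/h.

447.8 lb/h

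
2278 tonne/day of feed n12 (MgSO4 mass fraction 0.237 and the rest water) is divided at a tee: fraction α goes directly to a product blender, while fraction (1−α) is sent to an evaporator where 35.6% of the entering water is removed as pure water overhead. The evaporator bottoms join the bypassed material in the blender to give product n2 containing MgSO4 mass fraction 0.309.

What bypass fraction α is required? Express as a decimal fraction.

All 2278×0.237 = 539.89 tonne/day of MgSO4 reaches n2, so n2 = 539.89/0.309 = 1747.2 tonne/day and vapour = 530.8 tonne/day.
The evaporator receives (1−α)·2278 of feed at 0.763 water and removes 0.356 of that water:
0.356×0.763×(1−α)×2278 = 530.8
(1−α) = 530.8/618.77 = 0.8578;  α = 0.1422.

0.142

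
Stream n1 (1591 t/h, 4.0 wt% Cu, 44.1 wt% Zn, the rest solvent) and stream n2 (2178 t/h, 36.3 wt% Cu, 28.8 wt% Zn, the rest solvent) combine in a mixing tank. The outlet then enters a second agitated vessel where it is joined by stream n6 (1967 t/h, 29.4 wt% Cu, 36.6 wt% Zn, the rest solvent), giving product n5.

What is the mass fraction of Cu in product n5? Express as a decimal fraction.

0.2497

Overall, product flow = 5736 t/h.
Cu in = 1591×0.040 + 2178×0.363 + 1967×0.294 = 1432.6 t/h.
Cu fraction in n5 = 0.2497.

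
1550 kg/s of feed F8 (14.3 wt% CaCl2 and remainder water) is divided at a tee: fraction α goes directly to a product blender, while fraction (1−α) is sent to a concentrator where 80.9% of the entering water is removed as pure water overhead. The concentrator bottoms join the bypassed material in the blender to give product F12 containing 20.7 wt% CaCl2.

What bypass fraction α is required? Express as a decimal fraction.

0.554

All 1550×0.143 = 221.65 kg/s of CaCl2 reaches F12, so F12 = 221.65/0.207 = 1070.8 kg/s and vapour = 479.23 kg/s.
The evaporator receives (1−α)·1550 of feed at 0.857 water and removes 0.809 of that water:
0.809×0.857×(1−α)×1550 = 479.23
(1−α) = 479.23/1074.6 = 0.4459;  α = 0.5541.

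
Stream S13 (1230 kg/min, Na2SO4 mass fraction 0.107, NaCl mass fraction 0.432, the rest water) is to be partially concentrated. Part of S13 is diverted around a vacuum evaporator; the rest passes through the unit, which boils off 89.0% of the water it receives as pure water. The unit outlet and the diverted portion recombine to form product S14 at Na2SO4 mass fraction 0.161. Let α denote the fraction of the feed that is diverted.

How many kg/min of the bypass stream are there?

224.5 kg/min

All 1230×0.107 = 131.61 kg/min of Na2SO4 reaches S14, so S14 = 131.61/0.161 = 817.45 kg/min and vapour = 412.55 kg/min.
The evaporator receives (1−α)·1230 of feed at 0.461 water and removes 0.890 of that water:
0.890×0.461×(1−α)×1230 = 412.55
(1−α) = 412.55/504.66 = 0.8175;  α = 0.1825.
Bypass flow = 0.1825×1230 = 224.5 kg/min.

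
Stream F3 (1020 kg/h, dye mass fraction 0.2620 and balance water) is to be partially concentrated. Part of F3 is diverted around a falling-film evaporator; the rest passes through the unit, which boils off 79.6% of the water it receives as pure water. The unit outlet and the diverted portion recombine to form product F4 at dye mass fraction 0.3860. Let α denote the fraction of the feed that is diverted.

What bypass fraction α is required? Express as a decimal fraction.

0.453

All 1020×0.262 = 267.24 kg/h of dye reaches F4, so F4 = 267.24/0.386 = 692.33 kg/h and vapour = 327.67 kg/h.
The evaporator receives (1−α)·1020 of feed at 0.738 water and removes 0.796 of that water:
0.796×0.738×(1−α)×1020 = 327.67
(1−α) = 327.67/599.2 = 0.5468;  α = 0.4532.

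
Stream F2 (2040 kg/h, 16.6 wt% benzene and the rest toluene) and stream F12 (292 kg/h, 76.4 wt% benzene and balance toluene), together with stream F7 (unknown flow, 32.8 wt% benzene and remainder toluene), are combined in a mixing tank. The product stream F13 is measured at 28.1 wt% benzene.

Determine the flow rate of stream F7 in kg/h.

Let F7 be the unknown flow. Total out = 2332 + F7.
benzene balance: 561.73 + 0.328·F7 = 0.281·(2332 + F7)
(0.328 − 0.281)·F7 = 0.281×2332 − 561.73 = 93.564
F7 = 93.564 / 0.047 = 1990.7 kg/h

1991 kg/h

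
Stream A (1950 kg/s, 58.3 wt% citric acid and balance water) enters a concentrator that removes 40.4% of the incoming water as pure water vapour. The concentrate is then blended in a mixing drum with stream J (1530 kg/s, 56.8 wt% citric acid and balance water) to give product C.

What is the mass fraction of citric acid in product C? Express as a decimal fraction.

Vapour removed = 0.404×0.417×1950 = 328.51 kg/s; concentrate = 1621.5 kg/s.
citric acid reaching the mixer = 1136.8 (from concentrate) + 1530×0.568 = 2005.9 kg/s.
Product flow = 1621.5 + 1530 = 3151.5 kg/s; citric acid fraction = 0.636.

0.636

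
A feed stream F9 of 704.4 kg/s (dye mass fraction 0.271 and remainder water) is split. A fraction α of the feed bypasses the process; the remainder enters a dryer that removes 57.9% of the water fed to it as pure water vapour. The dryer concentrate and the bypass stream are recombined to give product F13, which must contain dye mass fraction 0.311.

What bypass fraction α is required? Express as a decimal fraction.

All 704.4×0.271 = 190.89 kg/s of dye reaches F13, so F13 = 190.89/0.311 = 613.8 kg/s and vapour = 90.598 kg/s.
The evaporator receives (1−α)·704.4 of feed at 0.729 water and removes 0.579 of that water:
0.579×0.729×(1−α)×704.4 = 90.598
(1−α) = 90.598/297.32 = 0.3047;  α = 0.6953.

0.695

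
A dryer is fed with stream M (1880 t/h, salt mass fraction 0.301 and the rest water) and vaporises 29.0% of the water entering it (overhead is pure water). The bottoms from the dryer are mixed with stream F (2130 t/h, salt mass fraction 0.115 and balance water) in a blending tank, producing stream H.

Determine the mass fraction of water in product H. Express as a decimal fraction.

0.777

Vapour removed = 0.290×0.699×1880 = 381.09 t/h; concentrate = 1498.9 t/h.
water reaching the mixer = 933.03 (from concentrate) + 2130×0.885 = 2818.1 t/h.
Product flow = 1498.9 + 2130 = 3628.9 t/h; water fraction = 0.777.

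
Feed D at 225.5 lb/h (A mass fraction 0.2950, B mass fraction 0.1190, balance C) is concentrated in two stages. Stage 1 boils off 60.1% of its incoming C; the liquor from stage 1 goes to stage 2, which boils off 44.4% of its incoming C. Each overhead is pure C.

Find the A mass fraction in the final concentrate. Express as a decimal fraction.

0.5423

C in feed = 225.5×0.586 = 132.14 lb/h.
After stage 1: C left = (1−0.601)×132.14 = 52.725; stream total = 146.08 lb/h.
After stage 2: C left = (1−0.444)×52.725 = 29.315; final concentrate = 122.67 lb/h.
A fraction = 66.522/122.67 = 0.5423.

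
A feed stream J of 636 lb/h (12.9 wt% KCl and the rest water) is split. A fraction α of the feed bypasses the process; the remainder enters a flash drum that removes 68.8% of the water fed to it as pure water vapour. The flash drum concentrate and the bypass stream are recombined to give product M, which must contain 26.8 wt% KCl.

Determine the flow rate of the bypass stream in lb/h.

All 636×0.129 = 82.044 lb/h of KCl reaches M, so M = 82.044/0.268 = 306.13 lb/h and vapour = 329.87 lb/h.
The evaporator receives (1−α)·636 of feed at 0.871 water and removes 0.688 of that water:
0.688×0.871×(1−α)×636 = 329.87
(1−α) = 329.87/381.12 = 0.8655;  α = 0.1345.
Bypass flow = 0.1345×636 = 85.534 lb/h.

85.53 lb/h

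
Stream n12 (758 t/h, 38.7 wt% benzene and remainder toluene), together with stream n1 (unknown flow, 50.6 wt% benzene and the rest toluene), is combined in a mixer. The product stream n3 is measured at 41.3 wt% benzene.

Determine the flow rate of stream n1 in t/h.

211.9 t/h

Let n1 be the unknown flow. Total out = 758 + n1.
benzene balance: 293.35 + 0.506·n1 = 0.413·(758 + n1)
(0.506 − 0.413)·n1 = 0.413×758 − 293.35 = 19.708
n1 = 19.708 / 0.093 = 211.91 t/h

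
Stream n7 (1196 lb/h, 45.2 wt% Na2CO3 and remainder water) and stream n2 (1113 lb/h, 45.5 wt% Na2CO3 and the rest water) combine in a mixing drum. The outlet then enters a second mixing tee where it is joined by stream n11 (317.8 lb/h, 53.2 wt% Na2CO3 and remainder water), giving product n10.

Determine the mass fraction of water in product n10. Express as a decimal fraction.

0.537

Overall, product flow = 2626.8 lb/h.
water in = 1196×0.548 + 1113×0.545 + 317.8×0.468 = 1410.7 lb/h.
water fraction in n10 = 0.537.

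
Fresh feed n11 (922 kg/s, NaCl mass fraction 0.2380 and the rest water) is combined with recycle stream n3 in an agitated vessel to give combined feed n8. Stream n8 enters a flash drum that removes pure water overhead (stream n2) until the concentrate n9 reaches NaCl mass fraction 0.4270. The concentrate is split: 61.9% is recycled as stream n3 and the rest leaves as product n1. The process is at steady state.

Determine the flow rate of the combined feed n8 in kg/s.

1757 kg/s

Overall NaCl balance (none leaves overhead): NaCl in fresh feed = NaCl in product, i.e. 922×0.238 = (1−0.619)·n9·0.427.
n9 = 219.44/(0.427×0.381) = 1348.8 kg/s.
Recycle n3 = 0.619×1348.8 = 834.92 kg/s.
Combined feed n8 = 922 + 834.92 = 1756.9 kg/s.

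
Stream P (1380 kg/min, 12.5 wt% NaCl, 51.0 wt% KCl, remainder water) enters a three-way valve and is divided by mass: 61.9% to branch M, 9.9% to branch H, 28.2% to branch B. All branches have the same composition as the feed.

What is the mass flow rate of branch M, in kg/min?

Branch M flow = 0.619×1380 = 854.22 kg/min.

854.2 kg/min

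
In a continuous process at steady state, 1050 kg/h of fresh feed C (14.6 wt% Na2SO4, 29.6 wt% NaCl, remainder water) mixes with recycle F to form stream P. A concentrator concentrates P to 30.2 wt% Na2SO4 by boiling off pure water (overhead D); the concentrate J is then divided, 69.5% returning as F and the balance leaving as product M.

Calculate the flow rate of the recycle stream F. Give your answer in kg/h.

1157 kg/h

Overall Na2SO4 balance (none leaves overhead): Na2SO4 in fresh feed = Na2SO4 in product, i.e. 1050×0.146 = (1−0.695)·J·0.302.
J = 153.3/(0.302×0.305) = 1664.3 kg/h.
Recycle F = 0.695×1664.3 = 1156.7 kg/h.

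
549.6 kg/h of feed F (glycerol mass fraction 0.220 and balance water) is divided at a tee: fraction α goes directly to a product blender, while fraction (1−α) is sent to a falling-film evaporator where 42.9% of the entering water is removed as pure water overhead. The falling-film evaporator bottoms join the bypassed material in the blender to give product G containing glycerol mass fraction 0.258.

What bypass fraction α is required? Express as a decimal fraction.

All 549.6×0.220 = 120.91 kg/h of glycerol reaches G, so G = 120.91/0.258 = 468.65 kg/h and vapour = 80.949 kg/h.
The evaporator receives (1−α)·549.6 of feed at 0.780 water and removes 0.429 of that water:
0.429×0.780×(1−α)×549.6 = 80.949
(1−α) = 80.949/183.91 = 0.4402;  α = 0.5598.

0.560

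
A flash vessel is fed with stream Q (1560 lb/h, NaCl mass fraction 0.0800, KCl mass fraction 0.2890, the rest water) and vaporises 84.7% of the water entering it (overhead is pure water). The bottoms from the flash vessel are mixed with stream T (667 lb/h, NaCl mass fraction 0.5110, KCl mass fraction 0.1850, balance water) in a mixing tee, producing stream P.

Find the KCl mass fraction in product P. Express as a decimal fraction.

Vapour removed = 0.847×0.631×1560 = 833.75 lb/h; concentrate = 726.25 lb/h.
KCl reaching the mixer = 450.84 (from concentrate) + 667×0.185 = 574.24 lb/h.
Product flow = 726.25 + 667 = 1393.2 lb/h; KCl fraction = 0.4122.

0.4122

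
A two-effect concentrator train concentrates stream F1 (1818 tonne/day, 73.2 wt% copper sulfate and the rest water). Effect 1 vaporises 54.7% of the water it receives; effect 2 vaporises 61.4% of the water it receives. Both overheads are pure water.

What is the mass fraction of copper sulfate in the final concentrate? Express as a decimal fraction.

0.9398

water in feed = 1818×0.268 = 487.22 tonne/day.
After stage 1: water left = (1−0.547)×487.22 = 220.71; stream total = 1551.5 tonne/day.
After stage 2: water left = (1−0.614)×220.71 = 85.195; final concentrate = 1416 tonne/day.
copper sulfate fraction = 1330.8/1416 = 0.9398.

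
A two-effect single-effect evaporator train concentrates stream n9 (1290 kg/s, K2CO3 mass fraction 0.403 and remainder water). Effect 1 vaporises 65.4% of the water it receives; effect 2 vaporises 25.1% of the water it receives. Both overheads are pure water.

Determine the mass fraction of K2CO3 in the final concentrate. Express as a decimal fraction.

water in feed = 1290×0.597 = 770.13 kg/s.
After stage 1: water left = (1−0.654)×770.13 = 266.46; stream total = 786.33 kg/s.
After stage 2: water left = (1−0.251)×266.46 = 199.58; final concentrate = 719.45 kg/s.
K2CO3 fraction = 519.87/719.45 = 0.723.

0.723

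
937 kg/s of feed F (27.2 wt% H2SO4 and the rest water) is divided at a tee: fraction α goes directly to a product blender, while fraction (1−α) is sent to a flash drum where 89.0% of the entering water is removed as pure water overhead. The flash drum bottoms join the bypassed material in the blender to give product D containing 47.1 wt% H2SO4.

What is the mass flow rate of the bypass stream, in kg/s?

326 kg/s

All 937×0.272 = 254.86 kg/s of H2SO4 reaches D, so D = 254.86/0.471 = 541.11 kg/s and vapour = 395.89 kg/s.
The evaporator receives (1−α)·937 of feed at 0.728 water and removes 0.890 of that water:
0.890×0.728×(1−α)×937 = 395.89
(1−α) = 395.89/607.1 = 0.6521;  α = 0.3479.
Bypass flow = 0.3479×937 = 325.99 kg/s.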